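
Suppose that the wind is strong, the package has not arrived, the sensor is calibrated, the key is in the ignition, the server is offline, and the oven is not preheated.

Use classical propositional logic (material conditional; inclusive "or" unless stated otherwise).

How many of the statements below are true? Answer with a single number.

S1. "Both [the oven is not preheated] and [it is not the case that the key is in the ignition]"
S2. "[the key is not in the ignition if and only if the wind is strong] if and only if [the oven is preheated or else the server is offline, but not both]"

0

Let V = "the oven is preheated" (F), S = "the key is in the ignition" (T), P = "the wind is strong" (T), U = "the server is online" (F).

S1: In symbols: ~V & ~S

~V = ~F = T
~S = ~T = F
~V & ~S = T & F = F
So S1 is false.

S2: Parsed as (~S <-> P) <-> (V xor ~U)

~S = ~T = F
~S <-> P = F <-> T = F
~U = ~F = T
V xor ~U = F xor T = T
(~S <-> P) <-> (V xor ~U) = F <-> T = F
So S2 is false.

Count: 0.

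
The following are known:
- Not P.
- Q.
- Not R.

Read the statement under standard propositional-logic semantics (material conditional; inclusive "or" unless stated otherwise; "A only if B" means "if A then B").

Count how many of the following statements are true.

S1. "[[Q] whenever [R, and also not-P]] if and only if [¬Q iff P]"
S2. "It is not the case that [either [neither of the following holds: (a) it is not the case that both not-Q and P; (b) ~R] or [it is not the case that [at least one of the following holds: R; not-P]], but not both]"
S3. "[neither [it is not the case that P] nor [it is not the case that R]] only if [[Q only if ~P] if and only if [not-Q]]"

S1: Parsed as ((R and not P) -> Q) iff (not Q iff P)

not P = not False = True
R and not P = False and True = False
(R and not P) -> Q = False -> True = True
not Q = not True = False
not Q iff P = False iff False = True
((R and not P) -> Q) iff (not Q iff P) = True iff True = True
So S1 is true.

S2: Parsed as not (((not Q nand P) nor not R) xor not (R or not P))

not Q = not True = False
not Q nand P = False nand False = True
not R = not False = True
(not Q nand P) nor not R = True nor True = False
not P = not False = True
R or not P = False or True = True
not (R or not P) = not True = False
((not Q nand P) nor not R) xor not (R or not P) = False xor False = False
not (((not Q nand P) nor not R) xor not (R or not P)) = not False = True
So S2 is true.

S3: Formalization: (not P nor not R) -> ((Q -> not P) iff not Q)

not P = not False = True
not R = not False = True
not P nor not R = True nor True = False
not P = not False = True
Q -> not P = True -> True = True
not Q = not True = False
(Q -> not P) iff not Q = True iff False = False
(not P nor not R) -> ((Q -> not P) iff not Q) = False -> False = True
So S3 is true.

3 of the 3 statements are true (S1, S2, S3).

3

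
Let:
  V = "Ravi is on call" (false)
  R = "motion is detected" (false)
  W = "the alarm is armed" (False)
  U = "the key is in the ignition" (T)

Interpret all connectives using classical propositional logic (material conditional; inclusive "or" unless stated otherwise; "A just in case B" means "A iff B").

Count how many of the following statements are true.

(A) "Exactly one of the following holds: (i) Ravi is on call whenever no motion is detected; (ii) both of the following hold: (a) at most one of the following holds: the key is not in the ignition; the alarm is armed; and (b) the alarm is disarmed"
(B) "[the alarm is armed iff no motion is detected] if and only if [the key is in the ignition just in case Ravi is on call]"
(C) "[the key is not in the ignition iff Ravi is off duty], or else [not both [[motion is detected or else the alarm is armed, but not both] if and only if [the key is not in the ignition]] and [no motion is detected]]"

(A): Formalization: (~R -> V) xor ((~U nand W) & ~W)

~R = ~F = T
~R -> V = T -> F = F
~U = ~T = F
~U nand W = F nand F = T
~W = ~F = T
(~U nand W) & ~W = T & T = T
(~R -> V) xor ((~U nand W) & ~W) = F xor T = T
Hence (A) is true.

(B): This is (W <-> ~R) <-> (U <-> V).

~R = ~F = T
W <-> ~R = F <-> T = F
U <-> V = T <-> F = F
(W <-> ~R) <-> (U <-> V) = F <-> F = T
So (B) is true.

(C): This is (~U <-> ~V) | (((R xor W) <-> ~U) nand ~R).

~U = ~T = F
~V = ~F = T
~U <-> ~V = F <-> T = F
R xor W = F xor F = F
~U = ~T = F
(R xor W) <-> ~U = F <-> F = T
~R = ~F = T
((R xor W) <-> ~U) nand ~R = T nand T = F
(~U <-> ~V) | (((R xor W) <-> ~U) nand ~R) = F | F = F
Hence (C) is false.

Count: 2.

2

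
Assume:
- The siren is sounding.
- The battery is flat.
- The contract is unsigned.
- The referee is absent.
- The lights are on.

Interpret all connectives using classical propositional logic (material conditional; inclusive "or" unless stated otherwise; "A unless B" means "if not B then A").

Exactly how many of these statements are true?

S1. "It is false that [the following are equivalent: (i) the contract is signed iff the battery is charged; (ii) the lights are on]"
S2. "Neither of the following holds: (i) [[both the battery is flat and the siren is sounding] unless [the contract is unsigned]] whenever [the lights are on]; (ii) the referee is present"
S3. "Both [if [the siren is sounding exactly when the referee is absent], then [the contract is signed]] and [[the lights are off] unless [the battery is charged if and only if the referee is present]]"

0

Let R = "the contract is signed" (False), Q = "the battery is charged" (False), U = "the lights are on" (True), P = "the siren is sounding" (True), S = "the referee is present" (False).

S1: Parsed as not ((R iff Q) iff U)

R iff Q = False iff False = True
(R iff Q) iff U = True iff True = True
not ((R iff Q) iff U) = not True = False
Thus S1 is false.

S2: Formalization: (U -> ((not Q and P) or not R)) nor S

not Q = not False = True
not Q and P = True and True = True
not R = not False = True
(not Q and P) or not R = True or True = True
U -> ((not Q and P) or not R) = True -> True = True
(U -> ((not Q and P) or not R)) nor S = True nor False = False
Thus S2 is false.

S3: Parsed as ((P iff not S) -> R) and (not U or (Q iff S))

not S = not False = True
P iff not S = True iff True = True
(P iff not S) -> R = True -> False = False
not U = not True = False
Q iff S = False iff False = True
not U or (Q iff S) = False or True = True
((P iff not S) -> R) and (not U or (Q iff S)) = False and True = False
Thus S3 is false.

Count: 0.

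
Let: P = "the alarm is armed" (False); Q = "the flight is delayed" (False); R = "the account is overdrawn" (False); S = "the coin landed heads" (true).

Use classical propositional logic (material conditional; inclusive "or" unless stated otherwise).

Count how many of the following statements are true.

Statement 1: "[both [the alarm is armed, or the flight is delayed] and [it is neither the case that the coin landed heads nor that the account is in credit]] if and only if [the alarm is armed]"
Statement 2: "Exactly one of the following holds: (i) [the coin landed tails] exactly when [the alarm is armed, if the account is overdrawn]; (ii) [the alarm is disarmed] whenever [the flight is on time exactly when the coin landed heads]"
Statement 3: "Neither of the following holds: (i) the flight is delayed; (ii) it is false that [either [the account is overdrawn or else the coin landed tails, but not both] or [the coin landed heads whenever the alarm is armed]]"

Statement 1: Formalization: ((P or Q) and (S nor not R)) iff P

P or Q = False or False = False
not R = not False = True
S nor not R = True nor True = False
(P or Q) and (S nor not R) = False and False = False
((P or Q) and (S nor not R)) iff P = False iff False = True
Thus Statement 1 is true.

Statement 2: In symbols: (not S iff (R -> P)) xor ((not Q iff S) -> not P)

not S = not True = False
R -> P = False -> False = True
not S iff (R -> P) = False iff True = False
not Q = not False = True
not Q iff S = True iff True = True
not P = not False = True
(not Q iff S) -> not P = True -> True = True
(not S iff (R -> P)) xor ((not Q iff S) -> not P) = False xor True = True
So Statement 2 is true.

Statement 3: Parsed as Q nor not ((R xor not S) or (P -> S))

not S = not True = False
R xor not S = False xor False = False
P -> S = False -> True = True
(R xor not S) or (P -> S) = False or True = True
not ((R xor not S) or (P -> S)) = not True = False
Q nor not ((R xor not S) or (P -> S)) = False nor False = True
So Statement 3 is true.

True statements: 3.

3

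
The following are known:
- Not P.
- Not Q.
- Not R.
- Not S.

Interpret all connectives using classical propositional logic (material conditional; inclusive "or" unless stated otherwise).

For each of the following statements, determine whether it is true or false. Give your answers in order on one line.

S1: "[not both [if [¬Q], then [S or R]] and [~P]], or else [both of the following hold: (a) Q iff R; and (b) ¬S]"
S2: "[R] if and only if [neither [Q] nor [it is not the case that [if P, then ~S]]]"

S1 True, S2 False

S1: Parsed as ((not Q -> (S or R)) nand not P) or ((Q iff R) and not S)

not Q = not False = True
S or R = False or False = False
not Q -> (S or R) = True -> False = False
not P = not False = True
(not Q -> (S or R)) nand not P = False nand True = True
Q iff R = False iff False = True
not S = not False = True
(Q iff R) and not S = True and True = True
((not Q -> (S or R)) nand not P) or ((Q iff R) and not S) = True or True = True
Thus S1 is true.

S2: In symbols: R iff (Q nor not (P -> not S))

not S = not False = True
P -> not S = False -> True = True
not (P -> not S) = not True = False
Q nor not (P -> not S) = False nor False = True
R iff (Q nor not (P -> not S)) = False iff True = False
So S2 is false.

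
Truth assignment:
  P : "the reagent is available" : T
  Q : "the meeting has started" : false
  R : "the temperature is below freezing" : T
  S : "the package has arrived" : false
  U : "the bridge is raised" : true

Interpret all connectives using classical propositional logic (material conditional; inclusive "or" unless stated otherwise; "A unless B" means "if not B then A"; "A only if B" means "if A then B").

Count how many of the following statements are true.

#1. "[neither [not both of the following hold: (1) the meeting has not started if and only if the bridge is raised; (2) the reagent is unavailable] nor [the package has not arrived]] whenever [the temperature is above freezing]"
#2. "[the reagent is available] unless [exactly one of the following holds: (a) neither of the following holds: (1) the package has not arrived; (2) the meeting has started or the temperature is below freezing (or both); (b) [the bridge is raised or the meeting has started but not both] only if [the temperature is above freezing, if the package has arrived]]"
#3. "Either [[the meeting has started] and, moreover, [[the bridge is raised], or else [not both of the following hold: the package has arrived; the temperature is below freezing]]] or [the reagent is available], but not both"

3

#1: Formalization: not R -> (((not Q iff U) nand not P) nor not S)

not R = not True = False
not Q = not False = True
not Q iff U = True iff True = True
not P = not True = False
(not Q iff U) nand not P = True nand False = True
not S = not False = True
((not Q iff U) nand not P) nor not S = True nor True = False
not R -> (((not Q iff U) nand not P) nor not S) = False -> False = True
Hence #1 is true.

#2: In symbols: P or ((not S nor (Q or R)) xor ((U xor Q) -> (S -> not R)))

not S = not False = True
Q or R = False or True = True
not S nor (Q or R) = True nor True = False
U xor Q = True xor False = True
not R = not True = False
S -> not R = False -> False = True
(U xor Q) -> (S -> not R) = True -> True = True
(not S nor (Q or R)) xor ((U xor Q) -> (S -> not R)) = False xor True = True
P or ((not S nor (Q or R)) xor ((U xor Q) -> (S -> not R))) = True or True = True
So #2 is true.

#3: Formalization: (Q and (U or (S nand R))) xor P

S nand R = False nand True = True
U or (S nand R) = True or True = True
Q and (U or (S nand R)) = False and True = False
(Q and (U or (S nand R))) xor P = False xor True = True
So #3 is true.

Count: 3.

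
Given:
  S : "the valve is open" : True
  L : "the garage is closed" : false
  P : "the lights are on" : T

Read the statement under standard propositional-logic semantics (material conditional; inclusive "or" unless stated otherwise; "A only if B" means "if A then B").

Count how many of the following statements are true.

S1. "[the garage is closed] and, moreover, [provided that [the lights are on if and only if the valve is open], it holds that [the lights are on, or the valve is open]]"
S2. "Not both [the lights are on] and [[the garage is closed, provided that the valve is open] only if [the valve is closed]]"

0

S1: This is L ∧ ((P ↔ S) → (P ∨ S)).

P ↔ S = T ↔ T = T
P ∨ S = T ∨ T = T
(P ↔ S) → (P ∨ S) = T → T = T
L ∧ ((P ↔ S) → (P ∨ S)) = F ∧ T = F
Thus S1 is false.

S2: In symbols: P ↑ ((S → L) → ¬S)

S → L = T → F = F
¬S = ¬T = F
(S → L) → ¬S = F → F = T
P ↑ ((S → L) → ¬S) = T ↑ T = F
Hence S2 is false.

0 of the 2 statements are true (none).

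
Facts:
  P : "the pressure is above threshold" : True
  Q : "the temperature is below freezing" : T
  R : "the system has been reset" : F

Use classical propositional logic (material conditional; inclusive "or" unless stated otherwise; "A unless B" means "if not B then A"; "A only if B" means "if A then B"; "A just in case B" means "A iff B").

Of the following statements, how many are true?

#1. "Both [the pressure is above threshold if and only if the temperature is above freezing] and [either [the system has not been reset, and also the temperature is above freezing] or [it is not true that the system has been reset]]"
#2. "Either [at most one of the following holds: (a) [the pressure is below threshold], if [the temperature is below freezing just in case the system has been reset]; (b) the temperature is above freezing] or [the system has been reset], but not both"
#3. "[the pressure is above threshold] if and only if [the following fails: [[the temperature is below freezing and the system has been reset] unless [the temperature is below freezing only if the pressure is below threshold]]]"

2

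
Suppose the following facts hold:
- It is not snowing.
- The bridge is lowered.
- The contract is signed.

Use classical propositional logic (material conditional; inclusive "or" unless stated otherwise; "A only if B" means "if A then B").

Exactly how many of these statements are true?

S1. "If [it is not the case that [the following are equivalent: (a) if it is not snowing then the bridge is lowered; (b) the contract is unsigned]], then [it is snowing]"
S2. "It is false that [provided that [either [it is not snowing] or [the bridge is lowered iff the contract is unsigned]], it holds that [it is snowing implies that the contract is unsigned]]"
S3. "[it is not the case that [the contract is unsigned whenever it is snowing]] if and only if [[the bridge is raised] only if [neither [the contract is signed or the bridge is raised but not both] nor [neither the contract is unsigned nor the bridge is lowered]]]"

Let P = "it is snowing" (F), L = "the bridge is raised" (F), Q = "the contract is signed" (T).

S1: Formalization: ¬((¬P → ¬L) ↔ ¬Q) → P

¬P = ¬F = T
¬L = ¬F = T
¬P → ¬L = T → T = T
¬Q = ¬T = F
(¬P → ¬L) ↔ ¬Q = T ↔ F = F
¬((¬P → ¬L) ↔ ¬Q) = ¬F = T
¬((¬P → ¬L) ↔ ¬Q) → P = T → F = F
So S1 is false.

S2: In symbols: ¬((¬P ∨ (¬L ↔ ¬Q)) → (P → ¬Q))

¬P = ¬F = T
¬L = ¬F = T
¬Q = ¬T = F
¬L ↔ ¬Q = T ↔ F = F
¬P ∨ (¬L ↔ ¬Q) = T ∨ F = T
¬Q = ¬T = F
P → ¬Q = F → F = T
(¬P ∨ (¬L ↔ ¬Q)) → (P → ¬Q) = T → T = T
¬((¬P ∨ (¬L ↔ ¬Q)) → (P → ¬Q)) = ¬T = F
So S2 is false.

S3: This is ¬(P → ¬Q) ↔ (L → ((Q ⊕ L) ↓ (¬Q ↓ ¬L))).

¬Q = ¬T = F
P → ¬Q = F → F = T
¬(P → ¬Q) = ¬T = F
Q ⊕ L = T ⊕ F = T
¬Q = ¬T = F
¬L = ¬F = T
¬Q ↓ ¬L = F ↓ T = F
(Q ⊕ L) ↓ (¬Q ↓ ¬L) = T ↓ F = F
L → ((Q ⊕ L) ↓ (¬Q ↓ ¬L)) = F → F = T
¬(P → ¬Q) ↔ (L → ((Q ⊕ L) ↓ (¬Q ↓ ¬L))) = F ↔ T = F
So S3 is false.

True statements: 0 (none).

0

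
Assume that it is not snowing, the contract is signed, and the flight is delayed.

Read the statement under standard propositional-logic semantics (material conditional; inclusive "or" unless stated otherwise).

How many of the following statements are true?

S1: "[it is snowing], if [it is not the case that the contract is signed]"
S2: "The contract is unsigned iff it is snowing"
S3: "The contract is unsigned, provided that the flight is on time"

Let Q = "the contract is signed" (T), P = "it is snowing" (F), R = "the flight is delayed" (T).

S1: Formalization: ~Q -> P

~Q = ~T = F
~Q -> P = F -> F = T
Thus S1 is true.

S2: Formalization: ~Q <-> P

~Q = ~T = F
~Q <-> P = F <-> F = T
So S2 is true.

S3: Formalization: ~R -> ~Q

~R = ~T = F
~Q = ~T = F
~R -> ~Q = F -> F = T
Thus S3 is true.

True statements: 3 (S1, S2, S3).

3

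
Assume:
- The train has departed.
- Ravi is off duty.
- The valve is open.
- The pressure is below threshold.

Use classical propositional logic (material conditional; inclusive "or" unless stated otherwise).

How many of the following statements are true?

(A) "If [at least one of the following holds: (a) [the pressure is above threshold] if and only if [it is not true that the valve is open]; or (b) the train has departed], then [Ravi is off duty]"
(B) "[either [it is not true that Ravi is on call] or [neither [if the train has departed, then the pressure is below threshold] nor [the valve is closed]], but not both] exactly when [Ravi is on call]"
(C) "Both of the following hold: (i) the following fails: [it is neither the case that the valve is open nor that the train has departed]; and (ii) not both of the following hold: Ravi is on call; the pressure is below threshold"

2

Let S = "the pressure is above threshold" (F), R = "the valve is open" (T), P = "the train has departed" (T), Q = "Ravi is on call" (F).

(A): This is ((S ↔ ¬R) ∨ P) → ¬Q.

¬R = ¬T = F
S ↔ ¬R = F ↔ F = T
(S ↔ ¬R) ∨ P = T ∨ T = T
¬Q = ¬F = T
((S ↔ ¬R) ∨ P) → ¬Q = T → T = T
Hence (A) is true.

(B): This is (¬Q ⊕ ((P → ¬S) ↓ ¬R)) ↔ Q.

¬Q = ¬F = T
¬S = ¬F = T
P → ¬S = T → T = T
¬R = ¬T = F
(P → ¬S) ↓ ¬R = T ↓ F = F
¬Q ⊕ ((P → ¬S) ↓ ¬R) = T ⊕ F = T
(¬Q ⊕ ((P → ¬S) ↓ ¬R)) ↔ Q = T ↔ F = F
Hence (B) is false.

(C): Formalization: ¬(R ↓ P) ∧ (Q ↑ ¬S)

R ↓ P = T ↓ T = F
¬(R ↓ P) = ¬F = T
¬S = ¬F = T
Q ↑ ¬S = F ↑ T = T
¬(R ↓ P) ∧ (Q ↑ ¬S) = T ∧ T = T
So (C) is true.

True statements: 2 ((A), (C)).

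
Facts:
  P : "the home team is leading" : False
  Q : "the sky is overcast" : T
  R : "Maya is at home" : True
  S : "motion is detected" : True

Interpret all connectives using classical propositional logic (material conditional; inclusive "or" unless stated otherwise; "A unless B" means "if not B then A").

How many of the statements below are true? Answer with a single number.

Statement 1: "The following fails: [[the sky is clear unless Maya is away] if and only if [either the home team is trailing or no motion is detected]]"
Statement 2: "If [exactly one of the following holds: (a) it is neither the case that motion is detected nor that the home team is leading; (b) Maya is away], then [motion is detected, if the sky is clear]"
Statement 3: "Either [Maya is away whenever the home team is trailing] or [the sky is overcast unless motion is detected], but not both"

3

Statement 1: In symbols: ~((~Q | ~R) <-> (~P | ~S))

~Q = ~T = F
~R = ~T = F
~Q | ~R = F | F = F
~P = ~F = T
~S = ~T = F
~P | ~S = T | F = T
(~Q | ~R) <-> (~P | ~S) = F <-> T = F
~((~Q | ~R) <-> (~P | ~S)) = ~F = T
Hence Statement 1 is true.

Statement 2: In symbols: ((S nor P) xor ~R) -> (~Q -> S)

S nor P = T nor F = F
~R = ~T = F
(S nor P) xor ~R = F xor F = F
~Q = ~T = F
~Q -> S = F -> T = T
((S nor P) xor ~R) -> (~Q -> S) = F -> T = T
So Statement 2 is true.

Statement 3: Parsed as (~P -> ~R) xor (Q | S)

~P = ~F = T
~R = ~T = F
~P -> ~R = T -> F = F
Q | S = T | T = T
(~P -> ~R) xor (Q | S) = F xor T = T
Hence Statement 3 is true.

3 of the 3 statements are true.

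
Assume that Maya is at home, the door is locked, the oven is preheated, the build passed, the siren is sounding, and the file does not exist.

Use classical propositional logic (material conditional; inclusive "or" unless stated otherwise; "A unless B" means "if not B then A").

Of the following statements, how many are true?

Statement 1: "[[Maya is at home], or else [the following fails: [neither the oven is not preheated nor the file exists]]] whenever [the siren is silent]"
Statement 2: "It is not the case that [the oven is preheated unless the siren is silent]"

Let W = "the siren is sounding" (True), Q = "Maya is at home" (True), R = "the oven is preheated" (True), U = "the file exists" (False).

Statement 1: Parsed as not W -> (Q or not (not R nor U))

not W = not True = False
not R = not True = False
not R nor U = False nor False = True
not (not R nor U) = not True = False
Q or not (not R nor U) = True or False = True
not W -> (Q or not (not R nor U)) = False -> True = True
So Statement 1 is true.

Statement 2: Formalization: not (R or not W)

not W = not True = False
R or not W = True or False = True
not (R or not W) = not True = False
Thus Statement 2 is false.

Count: 1.

1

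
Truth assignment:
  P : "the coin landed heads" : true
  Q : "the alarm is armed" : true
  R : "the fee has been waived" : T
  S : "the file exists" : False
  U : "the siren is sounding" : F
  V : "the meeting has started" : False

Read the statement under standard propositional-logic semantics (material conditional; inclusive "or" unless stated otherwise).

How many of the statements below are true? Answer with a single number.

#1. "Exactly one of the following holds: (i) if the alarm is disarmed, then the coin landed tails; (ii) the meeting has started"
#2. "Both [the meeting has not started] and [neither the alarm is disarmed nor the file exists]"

2

#1: This is (¬Q → ¬P) ⊕ V.

¬Q = ¬T = F
¬P = ¬T = F
¬Q → ¬P = F → F = T
(¬Q → ¬P) ⊕ V = T ⊕ F = T
So #1 is true.

#2: In symbols: ¬V ∧ (¬Q ↓ S)

¬V = ¬F = T
¬Q = ¬T = F
¬Q ↓ S = F ↓ F = T
¬V ∧ (¬Q ↓ S) = T ∧ T = T
Thus #2 is true.

2 of the 2 statements are true (#1, #2).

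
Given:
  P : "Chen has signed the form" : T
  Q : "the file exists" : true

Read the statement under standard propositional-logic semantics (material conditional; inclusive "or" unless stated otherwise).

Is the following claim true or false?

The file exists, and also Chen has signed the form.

true

This is Q ∧ P.

Q ∧ P = T ∧ T = T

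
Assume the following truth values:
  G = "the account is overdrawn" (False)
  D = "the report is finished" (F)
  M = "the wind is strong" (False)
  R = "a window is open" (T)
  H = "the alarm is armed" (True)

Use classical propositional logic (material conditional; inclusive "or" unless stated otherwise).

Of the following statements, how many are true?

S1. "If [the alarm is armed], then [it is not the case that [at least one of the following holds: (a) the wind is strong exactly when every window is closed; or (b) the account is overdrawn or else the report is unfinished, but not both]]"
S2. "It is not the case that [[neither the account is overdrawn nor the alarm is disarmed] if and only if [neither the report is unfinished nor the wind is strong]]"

S1: Formalization: H -> not ((M iff not R) or (G xor not D))

not R = not True = False
M iff not R = False iff False = True
not D = not False = True
G xor not D = False xor True = True
(M iff not R) or (G xor not D) = True or True = True
not ((M iff not R) or (G xor not D)) = not True = False
H -> not ((M iff not R) or (G xor not D)) = True -> False = False
Thus S1 is false.

S2: This is not ((G nor not H) iff (not D nor M)).

not H = not True = False
G nor not H = False nor False = True
not D = not False = True
not D nor M = True nor False = False
(G nor not H) iff (not D nor M) = True iff False = False
not ((G nor not H) iff (not D nor M)) = not False = True
So S2 is true.

1 of the 2 statements is true (S2).

1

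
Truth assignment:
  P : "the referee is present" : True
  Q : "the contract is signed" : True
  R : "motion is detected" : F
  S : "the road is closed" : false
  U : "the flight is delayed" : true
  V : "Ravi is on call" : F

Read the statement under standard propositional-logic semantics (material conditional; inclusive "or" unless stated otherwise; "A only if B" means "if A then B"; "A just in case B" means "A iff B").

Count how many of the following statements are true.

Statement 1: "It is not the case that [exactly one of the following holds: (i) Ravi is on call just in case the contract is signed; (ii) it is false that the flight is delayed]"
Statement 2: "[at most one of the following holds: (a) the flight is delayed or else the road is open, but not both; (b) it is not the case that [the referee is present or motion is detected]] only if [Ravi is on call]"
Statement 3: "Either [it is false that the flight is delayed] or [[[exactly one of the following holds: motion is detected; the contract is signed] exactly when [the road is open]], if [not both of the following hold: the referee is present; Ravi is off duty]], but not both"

Statement 1: Formalization: not ((V iff Q) xor not U)

V iff Q = False iff True = False
not U = not True = False
(V iff Q) xor not U = False xor False = False
not ((V iff Q) xor not U) = not False = True
So Statement 1 is true.

Statement 2: Formalization: ((U xor not S) nand not (P or R)) -> V

not S = not False = True
U xor not S = True xor True = False
P or R = True or False = True
not (P or R) = not True = False
(U xor not S) nand not (P or R) = False nand False = True
((U xor not S) nand not (P or R)) -> V = True -> False = False
Hence Statement 2 is false.

Statement 3: Formalization: not U xor ((P nand not V) -> ((R xor Q) iff not S))

not U = not True = False
not V = not False = True
P nand not V = True nand True = False
R xor Q = False xor True = True
not S = not False = True
(R xor Q) iff not S = True iff True = True
(P nand not V) -> ((R xor Q) iff not S) = False -> True = True
not U xor ((P nand not V) -> ((R xor Q) iff not S)) = False xor True = True
So Statement 3 is true.

True statements: 2 (Statement 1, Statement 3).

2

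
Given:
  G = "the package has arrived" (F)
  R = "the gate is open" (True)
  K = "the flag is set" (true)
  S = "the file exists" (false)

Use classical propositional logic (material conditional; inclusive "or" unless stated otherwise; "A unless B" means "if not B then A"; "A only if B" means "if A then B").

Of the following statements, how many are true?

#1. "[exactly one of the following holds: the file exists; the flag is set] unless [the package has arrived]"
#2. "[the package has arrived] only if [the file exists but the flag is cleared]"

2

#1: Parsed as (S ⊕ K) ∨ G

S ⊕ K = F ⊕ T = T
(S ⊕ K) ∨ G = T ∨ F = T
Hence #1 is true.

#2: Parsed as G → (S ∧ ¬K)

¬K = ¬T = F
S ∧ ¬K = F ∧ F = F
G → (S ∧ ¬K) = F → F = T
Hence #2 is true.

Count: 2.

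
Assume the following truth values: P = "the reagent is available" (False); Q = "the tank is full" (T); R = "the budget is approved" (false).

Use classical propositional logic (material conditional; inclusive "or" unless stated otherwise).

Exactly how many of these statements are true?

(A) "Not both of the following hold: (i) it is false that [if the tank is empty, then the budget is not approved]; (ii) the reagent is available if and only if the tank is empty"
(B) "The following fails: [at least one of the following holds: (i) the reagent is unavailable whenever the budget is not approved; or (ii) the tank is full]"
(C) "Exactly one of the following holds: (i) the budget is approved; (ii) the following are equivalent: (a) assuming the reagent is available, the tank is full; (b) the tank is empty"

(A): In symbols: ¬(¬Q → ¬R) ↑ (P ↔ ¬Q)

¬Q = ¬T = F
¬R = ¬F = T
¬Q → ¬R = F → T = T
¬(¬Q → ¬R) = ¬T = F
¬Q = ¬T = F
P ↔ ¬Q = F ↔ F = T
¬(¬Q → ¬R) ↑ (P ↔ ¬Q) = F ↑ T = T
So (A) is true.

(B): Parsed as ¬((¬R → ¬P) ∨ Q)

¬R = ¬F = T
¬P = ¬F = T
¬R → ¬P = T → T = T
(¬R → ¬P) ∨ Q = T ∨ T = T
¬((¬R → ¬P) ∨ Q) = ¬T = F
So (B) is false.

(C): In symbols: R ⊕ ((P → Q) ↔ ¬Q)

P → Q = F → T = T
¬Q = ¬T = F
(P → Q) ↔ ¬Q = T ↔ F = F
R ⊕ ((P → Q) ↔ ¬Q) = F ⊕ F = F
Thus (C) is false.

1 of the 3 statements is true ((A)).

1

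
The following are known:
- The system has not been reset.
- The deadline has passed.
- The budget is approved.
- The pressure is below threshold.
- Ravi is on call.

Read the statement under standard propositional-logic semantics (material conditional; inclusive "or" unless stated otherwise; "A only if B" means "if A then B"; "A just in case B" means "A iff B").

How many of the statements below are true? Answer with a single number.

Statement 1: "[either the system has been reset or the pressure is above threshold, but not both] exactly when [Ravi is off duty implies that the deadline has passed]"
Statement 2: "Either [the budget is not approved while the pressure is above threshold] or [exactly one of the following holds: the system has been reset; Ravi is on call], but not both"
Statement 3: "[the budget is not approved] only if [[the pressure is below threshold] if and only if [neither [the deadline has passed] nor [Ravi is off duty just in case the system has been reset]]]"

2

Let P = "the system has been reset" (F), S = "the pressure is above threshold" (F), U = "Ravi is on call" (T), Q = "the deadline has passed" (T), R = "the budget is approved" (T).

Statement 1: This is (P xor S) <-> (~U -> Q).

P xor S = F xor F = F
~U = ~T = F
~U -> Q = F -> T = T
(P xor S) <-> (~U -> Q) = F <-> T = F
Thus Statement 1 is false.

Statement 2: Parsed as (~R & S) xor (P xor U)

~R = ~T = F
~R & S = F & F = F
P xor U = F xor T = T
(~R & S) xor (P xor U) = F xor T = T
Thus Statement 2 is true.

Statement 3: Formalization: ~R -> (~S <-> (Q nor (~U <-> P)))

~R = ~T = F
~S = ~F = T
~U = ~T = F
~U <-> P = F <-> F = T
Q nor (~U <-> P) = T nor T = F
~S <-> (Q nor (~U <-> P)) = T <-> F = F
~R -> (~S <-> (Q nor (~U <-> P))) = F -> F = T
Thus Statement 3 is true.

True statements: 2.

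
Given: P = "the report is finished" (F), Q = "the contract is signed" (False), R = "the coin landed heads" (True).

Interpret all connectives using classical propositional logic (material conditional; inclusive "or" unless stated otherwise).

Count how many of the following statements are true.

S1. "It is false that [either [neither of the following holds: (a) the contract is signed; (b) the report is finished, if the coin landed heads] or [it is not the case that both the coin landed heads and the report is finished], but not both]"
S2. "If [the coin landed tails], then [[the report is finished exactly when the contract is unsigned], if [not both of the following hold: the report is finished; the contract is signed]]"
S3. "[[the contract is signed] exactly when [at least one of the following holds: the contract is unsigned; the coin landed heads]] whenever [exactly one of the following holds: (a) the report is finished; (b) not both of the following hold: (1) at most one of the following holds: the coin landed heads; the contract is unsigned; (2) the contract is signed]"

S1: This is ¬((Q ↓ (R → P)) ⊕ (R ↑ P)).

R → P = T → F = F
Q ↓ (R → P) = F ↓ F = T
R ↑ P = T ↑ F = T
(Q ↓ (R → P)) ⊕ (R ↑ P) = T ⊕ T = F
¬((Q ↓ (R → P)) ⊕ (R ↑ P)) = ¬F = T
Thus S1 is true.

S2: In symbols: ¬R → ((P ↑ Q) → (P ↔ ¬Q))

¬R = ¬T = F
P ↑ Q = F ↑ F = T
¬Q = ¬F = T
P ↔ ¬Q = F ↔ T = F
(P ↑ Q) → (P ↔ ¬Q) = T → F = F
¬R → ((P ↑ Q) → (P ↔ ¬Q)) = F → F = T
So S2 is true.

S3: In symbols: (P ⊕ ((R ↑ ¬Q) ↑ Q)) → (Q ↔ (¬Q ∨ R))

¬Q = ¬F = T
R ↑ ¬Q = T ↑ T = F
(R ↑ ¬Q) ↑ Q = F ↑ F = T
P ⊕ ((R ↑ ¬Q) ↑ Q) = F ⊕ T = T
¬Q = ¬F = T
¬Q ∨ R = T ∨ T = T
Q ↔ (¬Q ∨ R) = F ↔ T = F
(P ⊕ ((R ↑ ¬Q) ↑ Q)) → (Q ↔ (¬Q ∨ R)) = T → F = F
So S3 is false.

2 of the 3 statements are true.

2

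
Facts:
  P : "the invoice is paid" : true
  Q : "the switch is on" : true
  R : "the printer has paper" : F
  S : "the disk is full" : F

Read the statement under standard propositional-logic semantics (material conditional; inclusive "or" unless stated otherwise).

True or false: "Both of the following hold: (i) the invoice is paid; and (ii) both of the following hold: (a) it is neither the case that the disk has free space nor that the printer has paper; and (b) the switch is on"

The statement is false.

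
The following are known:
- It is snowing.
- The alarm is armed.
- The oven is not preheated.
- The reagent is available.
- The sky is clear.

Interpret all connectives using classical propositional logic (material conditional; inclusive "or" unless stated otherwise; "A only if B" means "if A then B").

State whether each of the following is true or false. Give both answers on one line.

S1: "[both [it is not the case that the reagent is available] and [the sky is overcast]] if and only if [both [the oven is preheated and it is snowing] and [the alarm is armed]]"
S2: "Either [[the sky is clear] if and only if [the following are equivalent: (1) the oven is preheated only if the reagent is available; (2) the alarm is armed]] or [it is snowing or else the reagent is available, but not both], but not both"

S1 true, S2 true

Let U = "the reagent is available" (T), P = "the sky is overcast" (F), V = "the oven is preheated" (F), S = "it is snowing" (T), K = "the alarm is armed" (T).

S1: Formalization: (¬U ∧ P) ↔ ((V ∧ S) ∧ K)

¬U = ¬T = F
¬U ∧ P = F ∧ F = F
V ∧ S = F ∧ T = F
(V ∧ S) ∧ K = F ∧ T = F
(¬U ∧ P) ↔ ((V ∧ S) ∧ K) = F ↔ F = T
Hence S1 is true.

S2: Parsed as (¬P ↔ ((V → U) ↔ K)) ⊕ (S ⊕ U)

¬P = ¬F = T
V → U = F → T = T
(V → U) ↔ K = T ↔ T = T
¬P ↔ ((V → U) ↔ K) = T ↔ T = T
S ⊕ U = T ⊕ T = F
(¬P ↔ ((V → U) ↔ K)) ⊕ (S ⊕ U) = T ⊕ F = T
Thus S2 is true.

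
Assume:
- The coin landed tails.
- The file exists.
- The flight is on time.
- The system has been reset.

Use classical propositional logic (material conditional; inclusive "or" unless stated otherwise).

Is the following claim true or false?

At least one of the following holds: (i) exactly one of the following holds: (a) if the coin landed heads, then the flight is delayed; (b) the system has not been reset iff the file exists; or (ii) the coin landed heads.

Let P = "the coin landed heads" (False), R = "the flight is delayed" (False), S = "the system has been reset" (True), Q = "the file exists" (True).
In symbols: ((P -> R) xor (not S iff Q)) or P

P -> R = False -> False = True
not S = not True = False
not S iff Q = False iff True = False
(P -> R) xor (not S iff Q) = True xor False = True
((P -> R) xor (not S iff Q)) or P = True or False = True

The statement is true.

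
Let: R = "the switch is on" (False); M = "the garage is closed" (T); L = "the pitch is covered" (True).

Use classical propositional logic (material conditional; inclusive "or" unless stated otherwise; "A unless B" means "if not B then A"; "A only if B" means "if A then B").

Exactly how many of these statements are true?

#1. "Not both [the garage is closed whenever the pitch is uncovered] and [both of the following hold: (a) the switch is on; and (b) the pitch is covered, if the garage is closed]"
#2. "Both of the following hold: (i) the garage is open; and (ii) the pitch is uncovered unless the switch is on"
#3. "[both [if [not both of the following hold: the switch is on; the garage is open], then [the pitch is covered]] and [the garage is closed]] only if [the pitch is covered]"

2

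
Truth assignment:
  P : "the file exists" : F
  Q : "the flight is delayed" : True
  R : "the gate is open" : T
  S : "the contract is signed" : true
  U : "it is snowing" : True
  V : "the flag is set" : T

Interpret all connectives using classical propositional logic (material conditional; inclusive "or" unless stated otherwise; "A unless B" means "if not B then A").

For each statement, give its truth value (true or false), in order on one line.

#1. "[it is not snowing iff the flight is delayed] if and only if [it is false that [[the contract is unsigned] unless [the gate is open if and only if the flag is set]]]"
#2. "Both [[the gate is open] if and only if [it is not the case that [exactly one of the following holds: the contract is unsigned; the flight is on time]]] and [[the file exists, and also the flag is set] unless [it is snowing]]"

#1 T, #2 T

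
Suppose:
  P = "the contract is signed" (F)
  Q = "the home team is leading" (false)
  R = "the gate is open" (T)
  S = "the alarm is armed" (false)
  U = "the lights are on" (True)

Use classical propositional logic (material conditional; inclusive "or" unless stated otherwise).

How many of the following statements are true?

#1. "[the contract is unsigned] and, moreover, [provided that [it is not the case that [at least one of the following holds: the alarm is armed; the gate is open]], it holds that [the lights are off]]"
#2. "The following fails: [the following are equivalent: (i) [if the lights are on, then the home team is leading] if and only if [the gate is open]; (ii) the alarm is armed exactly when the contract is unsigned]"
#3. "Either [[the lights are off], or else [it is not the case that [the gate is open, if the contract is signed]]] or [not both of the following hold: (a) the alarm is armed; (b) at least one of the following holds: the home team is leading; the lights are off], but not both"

2

#1: Parsed as ~P & (~(S | R) -> ~U)

~P = ~F = T
S | R = F | T = T
~(S | R) = ~T = F
~U = ~T = F
~(S | R) -> ~U = F -> F = T
~P & (~(S | R) -> ~U) = T & T = T
So #1 is true.

#2: In symbols: ~(((U -> Q) <-> R) <-> (S <-> ~P))

U -> Q = T -> F = F
(U -> Q) <-> R = F <-> T = F
~P = ~F = T
S <-> ~P = F <-> T = F
((U -> Q) <-> R) <-> (S <-> ~P) = F <-> F = T
~(((U -> Q) <-> R) <-> (S <-> ~P)) = ~T = F
Hence #2 is false.

#3: This is (~U | ~(P -> R)) xor (S nand (Q | ~U)).

~U = ~T = F
P -> R = F -> T = T
~(P -> R) = ~T = F
~U | ~(P -> R) = F | F = F
~U = ~T = F
Q | ~U = F | F = F
S nand (Q | ~U) = F nand F = T
(~U | ~(P -> R)) xor (S nand (Q | ~U)) = F xor T = T
Thus #3 is true.

True statements: 2.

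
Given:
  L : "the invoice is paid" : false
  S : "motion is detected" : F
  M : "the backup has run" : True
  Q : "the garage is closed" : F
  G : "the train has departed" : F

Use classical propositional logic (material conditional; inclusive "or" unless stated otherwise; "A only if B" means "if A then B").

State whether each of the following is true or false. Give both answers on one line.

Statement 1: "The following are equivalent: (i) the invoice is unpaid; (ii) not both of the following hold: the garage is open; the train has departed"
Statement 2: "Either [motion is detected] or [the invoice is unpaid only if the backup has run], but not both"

Statement 1: In symbols: ~L <-> (~Q nand G)

~L = ~F = T
~Q = ~F = T
~Q nand G = T nand F = T
~L <-> (~Q nand G) = T <-> T = T
Thus Statement 1 is true.

Statement 2: In symbols: S xor (~L -> M)

~L = ~F = T
~L -> M = T -> T = T
S xor (~L -> M) = F xor T = T
Thus Statement 2 is true.

Statement 1 true; Statement 2 true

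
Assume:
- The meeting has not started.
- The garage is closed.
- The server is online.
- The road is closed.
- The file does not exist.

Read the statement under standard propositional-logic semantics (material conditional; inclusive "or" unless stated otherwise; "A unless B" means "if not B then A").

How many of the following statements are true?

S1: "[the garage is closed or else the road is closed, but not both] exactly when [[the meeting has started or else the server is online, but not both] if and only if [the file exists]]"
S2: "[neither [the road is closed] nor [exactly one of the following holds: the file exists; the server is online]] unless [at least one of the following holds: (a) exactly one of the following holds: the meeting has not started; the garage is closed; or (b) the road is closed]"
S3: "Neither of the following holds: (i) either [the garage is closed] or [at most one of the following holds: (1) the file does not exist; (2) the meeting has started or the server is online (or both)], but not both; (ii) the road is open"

2

Let D = "the garage is closed" (True), V = "the road is closed" (True), N = "the meeting has started" (False), P = "the server is online" (True), H = "the file exists" (False).

S1: In symbols: (D xor V) iff ((N xor P) iff H)

D xor V = True xor True = False
N xor P = False xor True = True
(N xor P) iff H = True iff False = False
(D xor V) iff ((N xor P) iff H) = False iff False = True
Thus S1 is true.

S2: In symbols: (V nor (H xor P)) or ((not N xor D) or V)

H xor P = False xor True = True
V nor (H xor P) = True nor True = False
not N = not False = True
not N xor D = True xor True = False
(not N xor D) or V = False or True = True
(V nor (H xor P)) or ((not N xor D) or V) = False or True = True
Hence S2 is true.

S3: Formalization: (D xor (not H nand (N or P))) nor not V

not H = not False = True
N or P = False or True = True
not H nand (N or P) = True nand True = False
D xor (not H nand (N or P)) = True xor False = True
not V = not True = False
(D xor (not H nand (N or P))) nor not V = True nor False = False
So S3 is false.

2 of the 3 statements are true (S1, S2).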